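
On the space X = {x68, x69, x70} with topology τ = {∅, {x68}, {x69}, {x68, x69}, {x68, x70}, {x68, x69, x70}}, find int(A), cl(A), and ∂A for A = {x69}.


int(A) = {x69}, cl(A) = {x69}, ∂A = ∅.

Closed sets in (X, τ) are complements of opens:
  closed(X, τ) = {∅, {x69}, {x70}, {x68, x70}, {x69, x70}, {x68, x69, x70}}.
int(A) = ⋃ {U ∈ τ : U ⊆ A}. Opens contained in A: ∅, {x69}.
Taking the union of these: int(A) = {x69}.
cl(A) = ⋂ {C closed : A ⊆ C}. Closed sets containing A: {x69}, {x69, x70}, {x68, x69, x70}.
Intersecting these: cl(A) = {x69}.
∂A = cl(A) ∖ int(A) = {x69} ∖ {x69} = ∅.


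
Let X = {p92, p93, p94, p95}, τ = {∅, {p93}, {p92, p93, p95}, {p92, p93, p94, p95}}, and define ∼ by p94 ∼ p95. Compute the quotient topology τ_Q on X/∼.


X/∼ = {[p92], [p93], [p94=p95]}; |τ_Q| = 3.

Equivalence classes: [p92], [p93], [p94=p95].
Quotient map π: X → X/∼ sends p92 ↦ [p92], p93 ↦ [p93], p94 ↦ [p94=p95], p95 ↦ [p94=p95].
For each subset V ⊆ X/∼, compute π^{-1}(V) ⊆ X and check whether π^{-1}(V) ∈ τ. V is open in τ_Q iff π^{-1}(V) ∈ τ.
  V = {}: π^{-1}(V) = ∅ ∈ τ ✓.
  V = {[p92]}: π^{-1}(V) = {p92} ∉ τ ✗.
  V = {[p93]}: π^{-1}(V) = {p93} ∈ τ ✓.
  V = {[p92], [p93]}: π^{-1}(V) = {p92, p93} ∉ τ ✗.
  V = {[p94=p95]}: π^{-1}(V) = {p94, p95} ∉ τ ✗.
  V = {[p92], [p94=p95]}: π^{-1}(V) = {p92, p94, p95} ∉ τ ✗.
  V = {[p93], [p94=p95]}: π^{-1}(V) = {p93, p94, p95} ∉ τ ✗.
  V = {[p92], [p93], [p94=p95]}: π^{-1}(V) = {p92, p93, p94, p95} ∈ τ ✓.
Open sets in the quotient: τ_Q = {{}, {[p93]}, {[p92], [p93], [p94=p95]}} (3 elements).


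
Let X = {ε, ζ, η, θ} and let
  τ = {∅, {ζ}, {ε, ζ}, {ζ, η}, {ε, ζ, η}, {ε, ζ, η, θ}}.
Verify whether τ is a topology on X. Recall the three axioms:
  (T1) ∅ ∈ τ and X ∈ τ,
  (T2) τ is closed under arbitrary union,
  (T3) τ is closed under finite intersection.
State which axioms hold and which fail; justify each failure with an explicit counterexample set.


τ IS a topology on X.

Axiom (T1): ∅ ∈ τ? Yes; X ∈ τ? Yes.
Axiom (T2/T3): check pairwise unions and intersections of members of τ.
All pairwise intersections and unions checked — each lies in τ. Therefore τ satisfies (T1), (T2), (T3): it IS a topology on X.


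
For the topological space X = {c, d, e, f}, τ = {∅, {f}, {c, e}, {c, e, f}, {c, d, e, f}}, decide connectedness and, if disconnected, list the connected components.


(X, τ) is connected.

Find clopen sets (U ∈ τ with X ∖ U ∈ τ):
  U = ∅, X ∖ U = {c, d, e, f} — both open, so U is clopen.
  U = {c, d, e, f}, X ∖ U = ∅ — both open, so U is clopen.
Only trivial clopens (∅ and X) exist, so (X, τ) is connected.
Compute connected components by grouping points that agree on all clopens:
  component: {c, d, e, f}


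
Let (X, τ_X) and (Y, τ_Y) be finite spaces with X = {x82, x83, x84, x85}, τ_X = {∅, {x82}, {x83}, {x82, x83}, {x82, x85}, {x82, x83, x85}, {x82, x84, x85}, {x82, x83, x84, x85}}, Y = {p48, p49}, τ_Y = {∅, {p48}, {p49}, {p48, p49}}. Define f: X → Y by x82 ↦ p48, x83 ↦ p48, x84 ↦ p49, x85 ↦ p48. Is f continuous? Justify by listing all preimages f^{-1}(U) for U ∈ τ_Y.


f is NOT continuous.

Compute f^{-1}(U) for each U ∈ τ_Y:
  U = ∅: f^{-1}(U) = ∅ ∈ τ_X ✓.
  U = {p48}: f^{-1}(U) = {x82, x83, x85} ∈ τ_X ✓.
  U = {p49}: f^{-1}(U) = {x84} ∉ τ_X ✗.
  U = {p48, p49}: f^{-1}(U) = {x82, x83, x84, x85} ∈ τ_X ✓.
Found U = {p49} with f^{-1}(U) = {x84} not in τ_X. Therefore f is NOT continuous.


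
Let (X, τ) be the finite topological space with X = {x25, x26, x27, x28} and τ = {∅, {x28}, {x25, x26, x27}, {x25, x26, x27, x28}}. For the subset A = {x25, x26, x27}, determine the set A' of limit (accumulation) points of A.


A' = {x25, x26, x27}

For each x ∈ X, list the open sets U ∈ τ with x ∈ U, then check whether U ∩ (A ∖ {x}) ≠ ∅ for every such U.
  x = x25: opens ∋ x are {x25, x26, x27}, {x25, x26, x27, x28}; each meets A ∖ {x25}, so x IS a limit point.
  x = x26: opens ∋ x are {x25, x26, x27}, {x25, x26, x27, x28}; each meets A ∖ {x26}, so x IS a limit point.
  x = x27: opens ∋ x are {x25, x26, x27}, {x25, x26, x27, x28}; each meets A ∖ {x27}, so x IS a limit point.
  x = x28: open {x28} ∋ x has {x28} ∩ (A ∖ {x28}) = ∅, so x is NOT a limit point.
Collecting: A' = {x25, x26, x27}.


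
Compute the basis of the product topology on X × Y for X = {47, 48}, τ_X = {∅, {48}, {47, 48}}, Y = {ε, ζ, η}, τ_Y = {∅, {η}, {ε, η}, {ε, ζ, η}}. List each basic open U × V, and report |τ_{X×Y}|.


Basis B = {∅ × ∅, {48} × {η}, {47, 48} × {η}, {48} × {ε, η}, {48} × {ε, ζ, η}, {47, 48} × {ε, η}, {47, 48} × {ε, ζ, η}}; |τ_{X×Y}| = 10.

Enumerate products U × V with U ∈ τ_X, V ∈ τ_Y (deduplicated):
  ∅ × ∅ = {} (∅)
  {48} × {η} = {(48,η)}
  {47, 48} × {η} = {(47,η), (48,η)}
  {48} × {ε, η} = {(48,ε), (48,η)}
  {48} × {ε, ζ, η} = {(48,ε), (48,ζ), (48,η)}
  {47, 48} × {ε, η} = {(47,ε), (47,η), (48,ε), (48,η)}
  {47, 48} × {ε, ζ, η} = {(47,ε), (47,ζ), (47,η), (48,ε), (48,ζ), (48,η)}
These 7 distinct sets form the basis B.
Close under arbitrary unions to get τ_{X×Y}; counting gives |τ_{X×Y}| = 10.


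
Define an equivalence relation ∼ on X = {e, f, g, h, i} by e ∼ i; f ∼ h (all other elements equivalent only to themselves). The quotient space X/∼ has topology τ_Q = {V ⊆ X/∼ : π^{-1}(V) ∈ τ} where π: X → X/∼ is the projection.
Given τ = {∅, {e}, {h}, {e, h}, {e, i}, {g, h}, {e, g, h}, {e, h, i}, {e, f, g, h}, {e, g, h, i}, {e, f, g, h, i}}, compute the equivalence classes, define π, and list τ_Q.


X/∼ = {[e=i], [f=h], [g]}; |τ_Q| = 3.

Equivalence classes: [e=i], [f=h], [g].
Quotient map π: X → X/∼ sends e ↦ [e=i], f ↦ [f=h], g ↦ [g], h ↦ [f=h], i ↦ [e=i].
For each subset V ⊆ X/∼, compute π^{-1}(V) ⊆ X and check whether π^{-1}(V) ∈ τ. V is open in τ_Q iff π^{-1}(V) ∈ τ.
  V = {}: π^{-1}(V) = ∅ ∈ τ ✓.
  V = {[e=i]}: π^{-1}(V) = {e, i} ∈ τ ✓.
  V = {[f=h]}: π^{-1}(V) = {f, h} ∉ τ ✗.
  V = {[e=i], [f=h]}: π^{-1}(V) = {e, f, h, i} ∉ τ ✗.
  V = {[g]}: π^{-1}(V) = {g} ∉ τ ✗.
  V = {[e=i], [g]}: π^{-1}(V) = {e, g, i} ∉ τ ✗.
  V = {[f=h], [g]}: π^{-1}(V) = {f, g, h} ∉ τ ✗.
  V = {[e=i], [f=h], [g]}: π^{-1}(V) = {e, f, g, h, i} ∈ τ ✓.
Open sets in the quotient: τ_Q = {{}, {[e=i]}, {[e=i], [f=h], [g]}} (3 elements).


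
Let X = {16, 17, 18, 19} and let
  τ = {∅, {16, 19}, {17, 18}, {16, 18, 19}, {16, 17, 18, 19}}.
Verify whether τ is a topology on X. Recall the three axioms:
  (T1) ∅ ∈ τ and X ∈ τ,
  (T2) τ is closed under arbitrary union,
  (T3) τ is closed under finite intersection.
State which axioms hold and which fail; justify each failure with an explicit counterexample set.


τ is NOT a topology on X.

Axiom (T1): ∅ ∈ τ? Yes; X ∈ τ? Yes.
Axiom (T2/T3): check pairwise unions and intersections of members of τ.
Counterexample for (T3): {17, 18} ∩ {16, 18, 19} = {18} ∉ τ. Therefore τ is NOT a topology.


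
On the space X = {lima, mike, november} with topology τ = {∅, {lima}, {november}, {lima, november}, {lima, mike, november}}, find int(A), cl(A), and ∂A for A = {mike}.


int(A) = ∅, cl(A) = {mike}, ∂A = {mike}.

Closed sets in (X, τ) are complements of opens:
  closed(X, τ) = {∅, {mike}, {lima, mike}, {mike, november}, {lima, mike, november}}.
int(A) = ⋃ {U ∈ τ : U ⊆ A}. Opens contained in A: ∅.
Taking the union of these: int(A) = ∅.
cl(A) = ⋂ {C closed : A ⊆ C}. Closed sets containing A: {mike}, {lima, mike}, {mike, november}, {lima, mike, november}.
Intersecting these: cl(A) = {mike}.
∂A = cl(A) ∖ int(A) = {mike} ∖ ∅ = {mike}.


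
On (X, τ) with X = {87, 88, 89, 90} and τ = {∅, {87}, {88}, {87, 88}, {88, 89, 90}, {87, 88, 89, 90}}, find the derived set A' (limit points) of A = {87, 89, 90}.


A' = {89, 90}

For each x ∈ X, list the open sets U ∈ τ with x ∈ U, then check whether U ∩ (A ∖ {x}) ≠ ∅ for every such U.
  x = 87: open {87} ∋ x has {87} ∩ (A ∖ {87}) = ∅, so x is NOT a limit point.
  x = 88: open {88} ∋ x has {88} ∩ (A ∖ {88}) = ∅, so x is NOT a limit point.
  x = 89: opens ∋ x are {88, 89, 90}, {87, 88, 89, 90}; each meets A ∖ {89}, so x IS a limit point.
  x = 90: opens ∋ x are {88, 89, 90}, {87, 88, 89, 90}; each meets A ∖ {90}, so x IS a limit point.
Collecting: A' = {89, 90}.


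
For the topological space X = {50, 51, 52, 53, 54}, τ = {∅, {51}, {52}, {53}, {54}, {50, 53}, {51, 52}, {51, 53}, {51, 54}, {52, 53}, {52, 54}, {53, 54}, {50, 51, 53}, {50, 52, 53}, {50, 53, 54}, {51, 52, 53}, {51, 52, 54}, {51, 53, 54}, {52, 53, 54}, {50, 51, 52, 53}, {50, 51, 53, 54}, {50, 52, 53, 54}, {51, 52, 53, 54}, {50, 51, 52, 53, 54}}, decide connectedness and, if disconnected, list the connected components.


(X, τ) is disconnected; components = [{51}, {52}, {54}, {50, 53}].

Find clopen sets (U ∈ τ with X ∖ U ∈ τ):
  U = ∅, X ∖ U = {50, 51, 52, 53, 54} — both open, so U is clopen.
  U = {51}, X ∖ U = {50, 52, 53, 54} — both open, so U is clopen.
  U = {52}, X ∖ U = {50, 51, 53, 54} — both open, so U is clopen.
  U = {54}, X ∖ U = {50, 51, 52, 53} — both open, so U is clopen.
  U = {50, 53}, X ∖ U = {51, 52, 54} — both open, so U is clopen.
  U = {51, 52}, X ∖ U = {50, 53, 54} — both open, so U is clopen.
  U = {51, 54}, X ∖ U = {50, 52, 53} — both open, so U is clopen.
  U = {52, 54}, X ∖ U = {50, 51, 53} — both open, so U is clopen.
  U = {50, 51, 53}, X ∖ U = {52, 54} — both open, so U is clopen.
  U = {50, 52, 53}, X ∖ U = {51, 54} — both open, so U is clopen.
  U = {50, 53, 54}, X ∖ U = {51, 52} — both open, so U is clopen.
  U = {51, 52, 54}, X ∖ U = {50, 53} — both open, so U is clopen.
  U = {50, 51, 52, 53}, X ∖ U = {54} — both open, so U is clopen.
  U = {50, 51, 53, 54}, X ∖ U = {52} — both open, so U is clopen.
  U = {50, 52, 53, 54}, X ∖ U = {51} — both open, so U is clopen.
  U = {50, 51, 52, 53, 54}, X ∖ U = ∅ — both open, so U is clopen.
Nontrivial clopen(s) exist: e.g. {50, 53}. So (X, τ) is disconnected.
Compute connected components by grouping points that agree on all clopens:
  component: {51}
  component: {52}
  component: {54}
  component: {50, 53}


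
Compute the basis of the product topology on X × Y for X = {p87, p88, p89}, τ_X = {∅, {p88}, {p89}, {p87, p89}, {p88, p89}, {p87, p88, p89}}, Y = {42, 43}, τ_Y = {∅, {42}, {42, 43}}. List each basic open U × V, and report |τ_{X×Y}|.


Basis B = {∅ × ∅, {p88} × {42}, {p89} × {42}, {p87, p89} × {42}, {p88} × {42, 43}, {p88, p89} × {42}, {p89} × {42, 43}, {p87, p88, p89} × {42}, {p87, p89} × {42, 43}, {p88, p89} × {42, 43}, {p87, p88, p89} × {42, 43}}; |τ_{X×Y}| = 18.

Enumerate products U × V with U ∈ τ_X, V ∈ τ_Y (deduplicated):
  ∅ × ∅ = {} (∅)
  {p88} × {42} = {(p88,42)}
  {p89} × {42} = {(p89,42)}
  {p87, p89} × {42} = {(p87,42), (p89,42)}
  {p88} × {42, 43} = {(p88,42), (p88,43)}
  {p88, p89} × {42} = {(p88,42), (p89,42)}
  {p89} × {42, 43} = {(p89,42), (p89,43)}
  {p87, p88, p89} × {42} = {(p87,42), (p88,42), (p89,42)}
  {p87, p89} × {42, 43} = {(p87,42), (p87,43), (p89,42), (p89,43)}
  {p88, p89} × {42, 43} = {(p88,42), (p88,43), (p89,42), (p89,43)}
  {p87, p88, p89} × {42, 43} = {(p87,42), (p87,43), (p88,42), (p88,43), (p89,42), (p89,43)}
These 11 distinct sets form the basis B.
Close under arbitrary unions to get τ_{X×Y}; counting gives |τ_{X×Y}| = 18.


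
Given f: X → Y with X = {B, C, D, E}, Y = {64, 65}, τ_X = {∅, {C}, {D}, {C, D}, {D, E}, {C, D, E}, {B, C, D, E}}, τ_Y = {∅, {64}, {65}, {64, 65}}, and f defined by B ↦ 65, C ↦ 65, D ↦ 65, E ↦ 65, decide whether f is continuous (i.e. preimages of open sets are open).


f IS continuous.

Compute f^{-1}(U) for each U ∈ τ_Y:
  U = ∅: f^{-1}(U) = ∅ ∈ τ_X ✓.
  U = {64}: f^{-1}(U) = ∅ ∈ τ_X ✓.
  U = {65}: f^{-1}(U) = {B, C, D, E} ∈ τ_X ✓.
  U = {64, 65}: f^{-1}(U) = {B, C, D, E} ∈ τ_X ✓.
Every preimage lies in τ_X, so f IS continuous.


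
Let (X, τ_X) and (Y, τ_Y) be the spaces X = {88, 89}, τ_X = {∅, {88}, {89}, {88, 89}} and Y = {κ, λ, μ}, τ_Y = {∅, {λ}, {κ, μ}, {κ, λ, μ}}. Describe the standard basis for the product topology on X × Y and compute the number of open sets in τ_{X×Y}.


Basis B = {∅ × ∅, {88} × {λ}, {89} × {λ}, {88} × {κ, μ}, {88, 89} × {λ}, {89} × {κ, μ}, {88} × {κ, λ, μ}, {89} × {κ, λ, μ}, {88, 89} × {κ, μ}, {88, 89} × {κ, λ, μ}}; |τ_{X×Y}| = 16.

Enumerate products U × V with U ∈ τ_X, V ∈ τ_Y (deduplicated):
  ∅ × ∅ = {} (∅)
  {88} × {λ} = {(88,λ)}
  {89} × {λ} = {(89,λ)}
  {88} × {κ, μ} = {(88,κ), (88,μ)}
  {88, 89} × {λ} = {(88,λ), (89,λ)}
  {89} × {κ, μ} = {(89,κ), (89,μ)}
  {88} × {κ, λ, μ} = {(88,κ), (88,λ), (88,μ)}
  {89} × {κ, λ, μ} = {(89,κ), (89,λ), (89,μ)}
  {88, 89} × {κ, μ} = {(88,κ), (88,μ), (89,κ), (89,μ)}
  {88, 89} × {κ, λ, μ} = {(88,κ), (88,λ), (88,μ), (89,κ), (89,λ), (89,μ)}
These 10 distinct sets form the basis B.
Close under arbitrary unions to get τ_{X×Y}; counting gives |τ_{X×Y}| = 16.


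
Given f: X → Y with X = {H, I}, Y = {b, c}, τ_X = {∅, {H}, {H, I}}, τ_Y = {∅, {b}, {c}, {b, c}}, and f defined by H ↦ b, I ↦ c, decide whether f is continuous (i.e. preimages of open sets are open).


f is NOT continuous.

Compute f^{-1}(U) for each U ∈ τ_Y:
  U = ∅: f^{-1}(U) = ∅ ∈ τ_X ✓.
  U = {b}: f^{-1}(U) = {H} ∈ τ_X ✓.
  U = {c}: f^{-1}(U) = {I} ∉ τ_X ✗.
  U = {b, c}: f^{-1}(U) = {H, I} ∈ τ_X ✓.
Found U = {c} with f^{-1}(U) = {I} not in τ_X. Therefore f is NOT continuous.


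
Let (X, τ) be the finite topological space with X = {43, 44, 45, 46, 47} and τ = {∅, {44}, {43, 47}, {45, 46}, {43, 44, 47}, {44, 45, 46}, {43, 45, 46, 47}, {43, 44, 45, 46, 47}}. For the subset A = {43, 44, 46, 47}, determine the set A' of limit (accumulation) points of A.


A' = {43, 45, 47}

For each x ∈ X, list the open sets U ∈ τ with x ∈ U, then check whether U ∩ (A ∖ {x}) ≠ ∅ for every such U.
  x = 43: opens ∋ x are {43, 47}, {43, 44, 47}, {43, 45, 46, 47}, {43, 44, 45, 46, 47}; each meets A ∖ {43}, so x IS a limit point.
  x = 44: open {44} ∋ x has {44} ∩ (A ∖ {44}) = ∅, so x is NOT a limit point.
  x = 45: opens ∋ x are {45, 46}, {44, 45, 46}, {43, 45, 46, 47}, {43, 44, 45, 46, 47}; each meets A ∖ {45}, so x IS a limit point.
  x = 46: open {45, 46} ∋ x has {45, 46} ∩ (A ∖ {46}) = ∅, so x is NOT a limit point.
  x = 47: opens ∋ x are {43, 47}, {43, 44, 47}, {43, 45, 46, 47}, {43, 44, 45, 46, 47}; each meets A ∖ {47}, so x IS a limit point.
Collecting: A' = {43, 45, 47}.


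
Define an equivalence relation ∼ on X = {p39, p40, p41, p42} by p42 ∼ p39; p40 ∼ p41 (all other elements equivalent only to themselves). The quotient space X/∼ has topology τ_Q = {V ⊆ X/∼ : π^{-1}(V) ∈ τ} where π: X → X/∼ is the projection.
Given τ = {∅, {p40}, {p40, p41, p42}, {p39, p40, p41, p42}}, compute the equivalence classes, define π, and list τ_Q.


X/∼ = {[p39=p42], [p40=p41]}; |τ_Q| = 2.

Equivalence classes: [p39=p42], [p40=p41].
Quotient map π: X → X/∼ sends p39 ↦ [p39=p42], p40 ↦ [p40=p41], p41 ↦ [p40=p41], p42 ↦ [p39=p42].
For each subset V ⊆ X/∼, compute π^{-1}(V) ⊆ X and check whether π^{-1}(V) ∈ τ. V is open in τ_Q iff π^{-1}(V) ∈ τ.
  V = {}: π^{-1}(V) = ∅ ∈ τ ✓.
  V = {[p39=p42]}: π^{-1}(V) = {p39, p42} ∉ τ ✗.
  V = {[p40=p41]}: π^{-1}(V) = {p40, p41} ∉ τ ✗.
  V = {[p39=p42], [p40=p41]}: π^{-1}(V) = {p39, p40, p41, p42} ∈ τ ✓.
Open sets in the quotient: τ_Q = {{}, {[p39=p42], [p40=p41]}} (2 elements).


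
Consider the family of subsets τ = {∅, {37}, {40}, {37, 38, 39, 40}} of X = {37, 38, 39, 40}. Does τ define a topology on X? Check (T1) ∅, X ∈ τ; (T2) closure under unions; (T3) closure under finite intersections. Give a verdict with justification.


τ is NOT a topology on X.

Axiom (T1): ∅ ∈ τ? Yes; X ∈ τ? Yes.
Axiom (T2/T3): check pairwise unions and intersections of members of τ.
Counterexample for (T2): {37} ∪ {40} = {37, 40} ∉ τ. Therefore τ is NOT a topology.


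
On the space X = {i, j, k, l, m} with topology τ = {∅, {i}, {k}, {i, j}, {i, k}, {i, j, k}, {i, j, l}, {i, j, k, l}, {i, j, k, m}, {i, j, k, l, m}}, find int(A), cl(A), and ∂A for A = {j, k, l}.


int(A) = {k}, cl(A) = {j, k, l, m}, ∂A = {j, l, m}.

Closed sets in (X, τ) are complements of opens:
  closed(X, τ) = {∅, {l}, {m}, {k, m}, {l, m}, {j, l, m}, {k, l, m}, {i, j, l, m}, {j, k, l, m}, {i, j, k, l, m}}.
int(A) = ⋃ {U ∈ τ : U ⊆ A}. Opens contained in A: ∅, {k}.
Taking the union of these: int(A) = {k}.
cl(A) = ⋂ {C closed : A ⊆ C}. Closed sets containing A: {j, k, l, m}, {i, j, k, l, m}.
Intersecting these: cl(A) = {j, k, l, m}.
∂A = cl(A) ∖ int(A) = {j, k, l, m} ∖ {k} = {j, l, m}.


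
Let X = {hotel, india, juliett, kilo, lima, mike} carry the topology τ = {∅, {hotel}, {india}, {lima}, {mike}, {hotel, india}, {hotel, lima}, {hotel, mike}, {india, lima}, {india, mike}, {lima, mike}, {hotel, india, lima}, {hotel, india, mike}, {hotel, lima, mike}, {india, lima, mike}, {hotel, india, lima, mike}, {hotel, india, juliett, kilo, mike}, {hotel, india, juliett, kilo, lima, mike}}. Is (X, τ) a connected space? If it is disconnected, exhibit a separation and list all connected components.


(X, τ) is disconnected; components = [{lima}, {hotel, india, juliett, kilo, mike}].

Find clopen sets (U ∈ τ with X ∖ U ∈ τ):
  U = ∅, X ∖ U = {hotel, india, juliett, kilo, lima, mike} — both open, so U is clopen.
  U = {lima}, X ∖ U = {hotel, india, juliett, kilo, mike} — both open, so U is clopen.
  U = {hotel, india, juliett, kilo, mike}, X ∖ U = {lima} — both open, so U is clopen.
  U = {hotel, india, juliett, kilo, lima, mike}, X ∖ U = ∅ — both open, so U is clopen.
Nontrivial clopen(s) exist: e.g. {hotel, india, juliett, kilo, mike}. So (X, τ) is disconnected.
Compute connected components by grouping points that agree on all clopens:
  component: {lima}
  component: {hotel, india, juliett, kilo, mike}


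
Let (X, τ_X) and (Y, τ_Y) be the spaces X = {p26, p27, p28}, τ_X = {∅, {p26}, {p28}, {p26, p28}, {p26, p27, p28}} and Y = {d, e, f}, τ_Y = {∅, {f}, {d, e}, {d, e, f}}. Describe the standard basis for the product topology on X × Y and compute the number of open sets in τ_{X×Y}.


Basis B = {∅ × ∅, {p26} × {f}, {p28} × {f}, {p26} × {d, e}, {p26, p28} × {f}, {p28} × {d, e}, {p26} × {d, e, f}, {p26, p27, p28} × {f}, {p28} × {d, e, f}, {p26, p28} × {d, e}, {p26, p28} × {d, e, f}, {p26, p27, p28} × {d, e}, {p26, p27, p28} × {d, e, f}}; |τ_{X×Y}| = 25.

Enumerate products U × V with U ∈ τ_X, V ∈ τ_Y (deduplicated):
  ∅ × ∅ = {} (∅)
  {p26} × {f} = {(p26,f)}
  {p28} × {f} = {(p28,f)}
  {p26} × {d, e} = {(p26,d), (p26,e)}
  {p26, p28} × {f} = {(p26,f), (p28,f)}
  {p28} × {d, e} = {(p28,d), (p28,e)}
  {p26} × {d, e, f} = {(p26,d), (p26,e), (p26,f)}
  {p26, p27, p28} × {f} = {(p26,f), (p27,f), (p28,f)}
  {p28} × {d, e, f} = {(p28,d), (p28,e), (p28,f)}
  {p26, p28} × {d, e} = {(p26,d), (p26,e), (p28,d), (p28,e)}
  {p26, p28} × {d, e, f} = {(p26,d), (p26,e), (p26,f), (p28,d), (p28,e), (p28,f)}
  {p26, p27, p28} × {d, e} = {(p26,d), (p26,e), (p27,d), (p27,e), (p28,d), (p28,e)}
  {p26, p27, p28} × {d, e, f} = {(p26,d), (p26,e), (p26,f), (p27,d), (p27,e), (p27,f), (p28,d), (p28,e), (p28,f)}
These 13 distinct sets form the basis B.
Close under arbitrary unions to get τ_{X×Y}; counting gives |τ_{X×Y}| = 25.


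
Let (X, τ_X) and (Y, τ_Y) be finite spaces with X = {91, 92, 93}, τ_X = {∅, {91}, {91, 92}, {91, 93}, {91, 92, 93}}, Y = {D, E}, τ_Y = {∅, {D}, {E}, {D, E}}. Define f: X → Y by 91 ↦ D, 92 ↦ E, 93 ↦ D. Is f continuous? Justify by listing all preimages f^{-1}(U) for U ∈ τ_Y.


f is NOT continuous.

Compute f^{-1}(U) for each U ∈ τ_Y:
  U = ∅: f^{-1}(U) = ∅ ∈ τ_X ✓.
  U = {D}: f^{-1}(U) = {91, 93} ∈ τ_X ✓.
  U = {E}: f^{-1}(U) = {92} ∉ τ_X ✗.
  U = {D, E}: f^{-1}(U) = {91, 92, 93} ∈ τ_X ✓.
Found U = {E} with f^{-1}(U) = {92} not in τ_X. Therefore f is NOT continuous.


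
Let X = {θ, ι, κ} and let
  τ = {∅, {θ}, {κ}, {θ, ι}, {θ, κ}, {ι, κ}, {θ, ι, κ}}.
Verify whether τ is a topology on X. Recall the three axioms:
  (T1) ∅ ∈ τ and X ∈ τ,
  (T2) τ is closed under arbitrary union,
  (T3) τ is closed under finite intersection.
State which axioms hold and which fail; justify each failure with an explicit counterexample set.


τ is NOT a topology on X.

Axiom (T1): ∅ ∈ τ? Yes; X ∈ τ? Yes.
Axiom (T2/T3): check pairwise unions and intersections of members of τ.
Counterexample for (T3): {θ, ι} ∩ {ι, κ} = {ι} ∉ τ. Therefore τ is NOT a topology.


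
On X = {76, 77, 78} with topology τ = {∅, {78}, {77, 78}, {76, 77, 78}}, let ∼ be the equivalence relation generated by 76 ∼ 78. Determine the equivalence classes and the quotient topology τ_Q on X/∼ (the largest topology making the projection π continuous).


X/∼ = {[76=78], [77]}; |τ_Q| = 2.

Equivalence classes: [76=78], [77].
Quotient map π: X → X/∼ sends 76 ↦ [76=78], 77 ↦ [77], 78 ↦ [76=78].
For each subset V ⊆ X/∼, compute π^{-1}(V) ⊆ X and check whether π^{-1}(V) ∈ τ. V is open in τ_Q iff π^{-1}(V) ∈ τ.
  V = {}: π^{-1}(V) = ∅ ∈ τ ✓.
  V = {[76=78]}: π^{-1}(V) = {76, 78} ∉ τ ✗.
  V = {[77]}: π^{-1}(V) = {77} ∉ τ ✗.
  V = {[76=78], [77]}: π^{-1}(V) = {76, 77, 78} ∈ τ ✓.
Open sets in the quotient: τ_Q = {{}, {[76=78], [77]}} (2 elements).


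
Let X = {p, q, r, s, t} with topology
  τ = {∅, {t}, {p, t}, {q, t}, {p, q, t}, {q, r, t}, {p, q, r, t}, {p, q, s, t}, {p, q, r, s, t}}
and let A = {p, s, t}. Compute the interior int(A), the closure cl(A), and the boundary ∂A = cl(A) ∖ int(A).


int(A) = {p, t}, cl(A) = {p, q, r, s, t}, ∂A = {q, r, s}.

Closed sets in (X, τ) are complements of opens:
  closed(X, τ) = {∅, {r}, {s}, {p, s}, {r, s}, {p, r, s}, {q, r, s}, {p, q, r, s}, {p, q, r, s, t}}.
int(A) = ⋃ {U ∈ τ : U ⊆ A}. Opens contained in A: ∅, {t}, {p, t}.
Taking the union of these: int(A) = {p, t}.
cl(A) = ⋂ {C closed : A ⊆ C}. Closed sets containing A: {p, q, r, s, t}.
Intersecting these: cl(A) = {p, q, r, s, t}.
∂A = cl(A) ∖ int(A) = {p, q, r, s, t} ∖ {p, t} = {q, r, s}.


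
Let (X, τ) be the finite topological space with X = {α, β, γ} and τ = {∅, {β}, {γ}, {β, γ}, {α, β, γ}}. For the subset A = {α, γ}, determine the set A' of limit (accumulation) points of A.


A' = {α}

For each x ∈ X, list the open sets U ∈ τ with x ∈ U, then check whether U ∩ (A ∖ {x}) ≠ ∅ for every such U.
  x = α: opens ∋ x are {α, β, γ}; each meets A ∖ {α}, so x IS a limit point.
  x = β: open {β} ∋ x has {β} ∩ (A ∖ {β}) = ∅, so x is NOT a limit point.
  x = γ: open {γ} ∋ x has {γ} ∩ (A ∖ {γ}) = ∅, so x is NOT a limit point.
Collecting: A' = {α}.


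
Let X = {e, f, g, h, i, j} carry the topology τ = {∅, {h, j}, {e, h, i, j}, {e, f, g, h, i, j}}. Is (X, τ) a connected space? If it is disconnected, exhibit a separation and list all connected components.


(X, τ) is connected.

Find clopen sets (U ∈ τ with X ∖ U ∈ τ):
  U = ∅, X ∖ U = {e, f, g, h, i, j} — both open, so U is clopen.
  U = {e, f, g, h, i, j}, X ∖ U = ∅ — both open, so U is clopen.
Only trivial clopens (∅ and X) exist, so (X, τ) is connected.
Compute connected components by grouping points that agree on all clopens:
  component: {e, f, g, h, i, j}


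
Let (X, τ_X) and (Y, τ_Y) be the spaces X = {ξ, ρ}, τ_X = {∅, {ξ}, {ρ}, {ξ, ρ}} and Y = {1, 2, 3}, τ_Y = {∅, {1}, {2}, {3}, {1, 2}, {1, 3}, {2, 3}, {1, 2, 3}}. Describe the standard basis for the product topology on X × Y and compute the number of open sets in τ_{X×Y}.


Basis B = {∅ × ∅, {ξ} × {1}, {ξ} × {2}, {ξ} × {3}, {ρ} × {1}, {ρ} × {2}, {ρ} × {3}, {ξ} × {1, 2}, {ξ} × {1, 3}, {ξ, ρ} × {1}, {ξ} × {2, 3}, {ξ, ρ} × {2}, {ξ, ρ} × {3}, {ρ} × {1, 2}, {ρ} × {1, 3}, {ρ} × {2, 3}, {ξ} × {1, 2, 3}, {ρ} × {1, 2, 3}, {ξ, ρ} × {1, 2}, {ξ, ρ} × {1, 3}, {ξ, ρ} × {2, 3}, {ξ, ρ} × {1, 2, 3}}; |τ_{X×Y}| = 64.

Enumerate products U × V with U ∈ τ_X, V ∈ τ_Y (deduplicated):
  ∅ × ∅ = {} (∅)
  {ξ} × {1} = {(ξ,1)}
  {ξ} × {2} = {(ξ,2)}
  {ξ} × {3} = {(ξ,3)}
  {ρ} × {1} = {(ρ,1)}
  {ρ} × {2} = {(ρ,2)}
  {ρ} × {3} = {(ρ,3)}
  {ξ} × {1, 2} = {(ξ,1), (ξ,2)}
  {ξ} × {1, 3} = {(ξ,1), (ξ,3)}
  {ξ, ρ} × {1} = {(ξ,1), (ρ,1)}
  {ξ} × {2, 3} = {(ξ,2), (ξ,3)}
  {ξ, ρ} × {2} = {(ξ,2), (ρ,2)}
  {ξ, ρ} × {3} = {(ξ,3), (ρ,3)}
  {ρ} × {1, 2} = {(ρ,1), (ρ,2)}
  {ρ} × {1, 3} = {(ρ,1), (ρ,3)}
  {ρ} × {2, 3} = {(ρ,2), (ρ,3)}
  {ξ} × {1, 2, 3} = {(ξ,1), (ξ,2), (ξ,3)}
  {ρ} × {1, 2, 3} = {(ρ,1), (ρ,2), (ρ,3)}
  {ξ, ρ} × {1, 2} = {(ξ,1), (ξ,2), (ρ,1), (ρ,2)}
  {ξ, ρ} × {1, 3} = {(ξ,1), (ξ,3), (ρ,1), (ρ,3)}
  {ξ, ρ} × {2, 3} = {(ξ,2), (ξ,3), (ρ,2), (ρ,3)}
  {ξ, ρ} × {1, 2, 3} = {(ξ,1), (ξ,2), (ξ,3), (ρ,1), (ρ,2), (ρ,3)}
These 22 distinct sets form the basis B.
Close under arbitrary unions to get τ_{X×Y}; counting gives |τ_{X×Y}| = 64.


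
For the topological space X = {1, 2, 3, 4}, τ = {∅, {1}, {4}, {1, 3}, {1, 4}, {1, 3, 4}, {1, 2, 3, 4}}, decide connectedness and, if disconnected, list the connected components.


(X, τ) is connected.

Find clopen sets (U ∈ τ with X ∖ U ∈ τ):
  U = ∅, X ∖ U = {1, 2, 3, 4} — both open, so U is clopen.
  U = {1, 2, 3, 4}, X ∖ U = ∅ — both open, so U is clopen.
Only trivial clopens (∅ and X) exist, so (X, τ) is connected.
Compute connected components by grouping points that agree on all clopens:
  component: {1, 2, 3, 4}


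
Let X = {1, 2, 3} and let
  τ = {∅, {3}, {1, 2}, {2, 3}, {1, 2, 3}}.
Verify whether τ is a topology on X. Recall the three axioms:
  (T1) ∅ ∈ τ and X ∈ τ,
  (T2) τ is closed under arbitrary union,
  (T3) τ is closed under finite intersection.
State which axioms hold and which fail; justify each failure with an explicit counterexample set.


τ is NOT a topology on X.

Axiom (T1): ∅ ∈ τ? Yes; X ∈ τ? Yes.
Axiom (T2/T3): check pairwise unions and intersections of members of τ.
Counterexample for (T3): {1, 2} ∩ {2, 3} = {2} ∉ τ. Therefore τ is NOT a topology.


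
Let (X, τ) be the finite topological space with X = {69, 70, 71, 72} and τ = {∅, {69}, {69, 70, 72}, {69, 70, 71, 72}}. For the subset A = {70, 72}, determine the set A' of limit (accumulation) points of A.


A' = {70, 71, 72}

For each x ∈ X, list the open sets U ∈ τ with x ∈ U, then check whether U ∩ (A ∖ {x}) ≠ ∅ for every such U.
  x = 69: open {69} ∋ x has {69} ∩ (A ∖ {69}) = ∅, so x is NOT a limit point.
  x = 70: opens ∋ x are {69, 70, 72}, {69, 70, 71, 72}; each meets A ∖ {70}, so x IS a limit point.
  x = 71: opens ∋ x are {69, 70, 71, 72}; each meets A ∖ {71}, so x IS a limit point.
  x = 72: opens ∋ x are {69, 70, 72}, {69, 70, 71, 72}; each meets A ∖ {72}, so x IS a limit point.
Collecting: A' = {70, 71, 72}.


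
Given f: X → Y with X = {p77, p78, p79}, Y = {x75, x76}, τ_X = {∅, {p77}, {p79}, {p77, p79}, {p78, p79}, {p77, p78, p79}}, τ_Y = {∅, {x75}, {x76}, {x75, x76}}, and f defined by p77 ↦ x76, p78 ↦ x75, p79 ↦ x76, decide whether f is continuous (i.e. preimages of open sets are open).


f is NOT continuous.

Compute f^{-1}(U) for each U ∈ τ_Y:
  U = ∅: f^{-1}(U) = ∅ ∈ τ_X ✓.
  U = {x75}: f^{-1}(U) = {p78} ∉ τ_X ✗.
  U = {x76}: f^{-1}(U) = {p77, p79} ∈ τ_X ✓.
  U = {x75, x76}: f^{-1}(U) = {p77, p78, p79} ∈ τ_X ✓.
Found U = {x75} with f^{-1}(U) = {p78} not in τ_X. Therefore f is NOT continuous.


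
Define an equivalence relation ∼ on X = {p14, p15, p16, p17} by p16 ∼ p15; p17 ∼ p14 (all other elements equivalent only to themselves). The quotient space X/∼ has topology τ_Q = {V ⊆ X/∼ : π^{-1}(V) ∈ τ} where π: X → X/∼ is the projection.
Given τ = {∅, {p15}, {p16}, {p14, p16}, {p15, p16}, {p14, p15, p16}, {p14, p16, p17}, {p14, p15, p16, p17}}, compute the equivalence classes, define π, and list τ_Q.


X/∼ = {[p14=p17], [p15=p16]}; |τ_Q| = 3.

Equivalence classes: [p14=p17], [p15=p16].
Quotient map π: X → X/∼ sends p14 ↦ [p14=p17], p15 ↦ [p15=p16], p16 ↦ [p15=p16], p17 ↦ [p14=p17].
For each subset V ⊆ X/∼, compute π^{-1}(V) ⊆ X and check whether π^{-1}(V) ∈ τ. V is open in τ_Q iff π^{-1}(V) ∈ τ.
  V = {}: π^{-1}(V) = ∅ ∈ τ ✓.
  V = {[p14=p17]}: π^{-1}(V) = {p14, p17} ∉ τ ✗.
  V = {[p15=p16]}: π^{-1}(V) = {p15, p16} ∈ τ ✓.
  V = {[p14=p17], [p15=p16]}: π^{-1}(V) = {p14, p15, p16, p17} ∈ τ ✓.
Open sets in the quotient: τ_Q = {{}, {[p15=p16]}, {[p14=p17], [p15=p16]}} (3 elements).


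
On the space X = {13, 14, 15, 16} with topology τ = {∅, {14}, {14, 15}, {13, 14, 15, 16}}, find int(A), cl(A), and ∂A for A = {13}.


int(A) = ∅, cl(A) = {13, 16}, ∂A = {13, 16}.

Closed sets in (X, τ) are complements of opens:
  closed(X, τ) = {∅, {13, 16}, {13, 15, 16}, {13, 14, 15, 16}}.
int(A) = ⋃ {U ∈ τ : U ⊆ A}. Opens contained in A: ∅.
Taking the union of these: int(A) = ∅.
cl(A) = ⋂ {C closed : A ⊆ C}. Closed sets containing A: {13, 16}, {13, 15, 16}, {13, 14, 15, 16}.
Intersecting these: cl(A) = {13, 16}.
∂A = cl(A) ∖ int(A) = {13, 16} ∖ ∅ = {13, 16}.


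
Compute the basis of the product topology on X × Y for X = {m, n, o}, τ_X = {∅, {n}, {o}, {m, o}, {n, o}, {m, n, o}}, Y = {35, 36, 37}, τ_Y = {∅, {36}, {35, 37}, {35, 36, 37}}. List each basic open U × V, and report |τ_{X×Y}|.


Basis B = {∅ × ∅, {n} × {36}, {o} × {36}, {m, o} × {36}, {n} × {35, 37}, {n, o} × {36}, {o} × {35, 37}, {m, n, o} × {36}, {n} × {35, 36, 37}, {o} × {35, 36, 37}, {m, o} × {35, 37}, {n, o} × {35, 37}, {m, o} × {35, 36, 37}, {m, n, o} × {35, 37}, {n, o} × {35, 36, 37}, {m, n, o} × {35, 36, 37}}; |τ_{X×Y}| = 36.

Enumerate products U × V with U ∈ τ_X, V ∈ τ_Y (deduplicated):
  ∅ × ∅ = {} (∅)
  {n} × {36} = {(n,36)}
  {o} × {36} = {(o,36)}
  {m, o} × {36} = {(m,36), (o,36)}
  {n} × {35, 37} = {(n,35), (n,37)}
  {n, o} × {36} = {(n,36), (o,36)}
  {o} × {35, 37} = {(o,35), (o,37)}
  {m, n, o} × {36} = {(m,36), (n,36), (o,36)}
  {n} × {35, 36, 37} = {(n,35), (n,36), (n,37)}
  {o} × {35, 36, 37} = {(o,35), (o,36), (o,37)}
  {m, o} × {35, 37} = {(m,35), (m,37), (o,35), (o,37)}
  {n, o} × {35, 37} = {(n,35), (n,37), (o,35), (o,37)}
  {m, o} × {35, 36, 37} = {(m,35), (m,36), (m,37), (o,35), (o,36), (o,37)}
  {m, n, o} × {35, 37} = {(m,35), (m,37), (n,35), (n,37), (o,35), (o,37)}
  {n, o} × {35, 36, 37} = {(n,35), (n,36), (n,37), (o,35), (o,36), (o,37)}
  {m, n, o} × {35, 36, 37} = {(m,35), (m,36), (m,37), (n,35), (n,36), (n,37), (o,35), (o,36), (o,37)}
These 16 distinct sets form the basis B.
Close under arbitrary unions to get τ_{X×Y}; counting gives |τ_{X×Y}| = 36.


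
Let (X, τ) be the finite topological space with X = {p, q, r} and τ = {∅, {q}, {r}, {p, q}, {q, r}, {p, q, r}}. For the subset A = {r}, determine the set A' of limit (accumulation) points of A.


A' = ∅

For each x ∈ X, list the open sets U ∈ τ with x ∈ U, then check whether U ∩ (A ∖ {x}) ≠ ∅ for every such U.
  x = p: open {p, q} ∋ x has {p, q} ∩ (A ∖ {p}) = ∅, so x is NOT a limit point.
  x = q: open {q} ∋ x has {q} ∩ (A ∖ {q}) = ∅, so x is NOT a limit point.
  x = r: open {r} ∋ x has {r} ∩ (A ∖ {r}) = ∅, so x is NOT a limit point.
Collecting: A' = ∅.


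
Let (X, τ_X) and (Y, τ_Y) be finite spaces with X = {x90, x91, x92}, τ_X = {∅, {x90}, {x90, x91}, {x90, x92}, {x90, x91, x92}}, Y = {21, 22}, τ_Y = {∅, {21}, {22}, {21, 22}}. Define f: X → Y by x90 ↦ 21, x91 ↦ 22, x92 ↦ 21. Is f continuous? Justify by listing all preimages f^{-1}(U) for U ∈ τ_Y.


f is NOT continuous.

Compute f^{-1}(U) for each U ∈ τ_Y:
  U = ∅: f^{-1}(U) = ∅ ∈ τ_X ✓.
  U = {21}: f^{-1}(U) = {x90, x92} ∈ τ_X ✓.
  U = {22}: f^{-1}(U) = {x91} ∉ τ_X ✗.
  U = {21, 22}: f^{-1}(U) = {x90, x91, x92} ∈ τ_X ✓.
Found U = {22} with f^{-1}(U) = {x91} not in τ_X. Therefore f is NOT continuous.


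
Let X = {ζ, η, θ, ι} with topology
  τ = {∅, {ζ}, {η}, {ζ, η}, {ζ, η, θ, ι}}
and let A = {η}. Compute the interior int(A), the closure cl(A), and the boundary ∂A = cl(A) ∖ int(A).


int(A) = {η}, cl(A) = {η, θ, ι}, ∂A = {θ, ι}.

Closed sets in (X, τ) are complements of opens:
  closed(X, τ) = {∅, {θ, ι}, {ζ, θ, ι}, {η, θ, ι}, {ζ, η, θ, ι}}.
int(A) = ⋃ {U ∈ τ : U ⊆ A}. Opens contained in A: ∅, {η}.
Taking the union of these: int(A) = {η}.
cl(A) = ⋂ {C closed : A ⊆ C}. Closed sets containing A: {η, θ, ι}, {ζ, η, θ, ι}.
Intersecting these: cl(A) = {η, θ, ι}.
∂A = cl(A) ∖ int(A) = {η, θ, ι} ∖ {η} = {θ, ι}.


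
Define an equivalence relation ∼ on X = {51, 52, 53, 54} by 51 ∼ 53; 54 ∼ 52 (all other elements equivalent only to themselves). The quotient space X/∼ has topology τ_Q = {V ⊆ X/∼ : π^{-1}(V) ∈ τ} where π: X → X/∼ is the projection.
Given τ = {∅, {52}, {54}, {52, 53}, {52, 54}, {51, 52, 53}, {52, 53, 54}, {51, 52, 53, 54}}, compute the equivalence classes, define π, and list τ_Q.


X/∼ = {[51=53], [52=54]}; |τ_Q| = 3.

Equivalence classes: [51=53], [52=54].
Quotient map π: X → X/∼ sends 51 ↦ [51=53], 52 ↦ [52=54], 53 ↦ [51=53], 54 ↦ [52=54].
For each subset V ⊆ X/∼, compute π^{-1}(V) ⊆ X and check whether π^{-1}(V) ∈ τ. V is open in τ_Q iff π^{-1}(V) ∈ τ.
  V = {}: π^{-1}(V) = ∅ ∈ τ ✓.
  V = {[51=53]}: π^{-1}(V) = {51, 53} ∉ τ ✗.
  V = {[52=54]}: π^{-1}(V) = {52, 54} ∈ τ ✓.
  V = {[51=53], [52=54]}: π^{-1}(V) = {51, 52, 53, 54} ∈ τ ✓.
Open sets in the quotient: τ_Q = {{}, {[52=54]}, {[51=53], [52=54]}} (3 elements).


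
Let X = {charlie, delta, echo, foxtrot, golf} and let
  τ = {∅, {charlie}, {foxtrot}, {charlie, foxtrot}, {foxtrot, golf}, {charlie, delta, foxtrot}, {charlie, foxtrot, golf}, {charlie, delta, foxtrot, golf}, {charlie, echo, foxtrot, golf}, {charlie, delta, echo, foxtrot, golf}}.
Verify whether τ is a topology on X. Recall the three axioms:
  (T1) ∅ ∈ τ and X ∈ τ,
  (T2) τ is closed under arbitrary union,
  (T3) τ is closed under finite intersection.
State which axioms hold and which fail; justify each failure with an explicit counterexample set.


τ IS a topology on X.

Axiom (T1): ∅ ∈ τ? Yes; X ∈ τ? Yes.
Axiom (T2/T3): check pairwise unions and intersections of members of τ.
All pairwise intersections and unions checked — each lies in τ. Therefore τ satisfies (T1), (T2), (T3): it IS a topology on X.


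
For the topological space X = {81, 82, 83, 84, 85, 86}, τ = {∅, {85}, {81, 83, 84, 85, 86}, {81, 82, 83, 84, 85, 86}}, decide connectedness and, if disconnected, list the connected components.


(X, τ) is connected.

Find clopen sets (U ∈ τ with X ∖ U ∈ τ):
  U = ∅, X ∖ U = {81, 82, 83, 84, 85, 86} — both open, so U is clopen.
  U = {81, 82, 83, 84, 85, 86}, X ∖ U = ∅ — both open, so U is clopen.
Only trivial clopens (∅ and X) exist, so (X, τ) is connected.
Compute connected components by grouping points that agree on all clopens:
  component: {81, 82, 83, 84, 85, 86}


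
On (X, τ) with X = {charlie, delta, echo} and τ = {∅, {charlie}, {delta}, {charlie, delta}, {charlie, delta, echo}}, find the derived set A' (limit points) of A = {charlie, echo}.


A' = {echo}

For each x ∈ X, list the open sets U ∈ τ with x ∈ U, then check whether U ∩ (A ∖ {x}) ≠ ∅ for every such U.
  x = charlie: open {charlie} ∋ x has {charlie} ∩ (A ∖ {charlie}) = ∅, so x is NOT a limit point.
  x = delta: open {delta} ∋ x has {delta} ∩ (A ∖ {delta}) = ∅, so x is NOT a limit point.
  x = echo: opens ∋ x are {charlie, delta, echo}; each meets A ∖ {echo}, so x IS a limit point.
Collecting: A' = {echo}.


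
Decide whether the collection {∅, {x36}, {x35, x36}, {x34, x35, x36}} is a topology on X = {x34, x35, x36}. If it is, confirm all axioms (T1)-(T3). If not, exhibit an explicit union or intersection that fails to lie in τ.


τ IS a topology on X.

Axiom (T1): ∅ ∈ τ? Yes; X ∈ τ? Yes.
Axiom (T2/T3): check pairwise unions and intersections of members of τ.
All pairwise intersections and unions checked — each lies in τ. Therefore τ satisfies (T1), (T2), (T3): it IS a topology on X.


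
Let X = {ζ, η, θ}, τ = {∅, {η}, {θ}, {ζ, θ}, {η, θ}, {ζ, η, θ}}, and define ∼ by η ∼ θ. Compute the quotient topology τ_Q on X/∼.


X/∼ = {[ζ], [η=θ]}; |τ_Q| = 3.

Equivalence classes: [ζ], [η=θ].
Quotient map π: X → X/∼ sends ζ ↦ [ζ], η ↦ [η=θ], θ ↦ [η=θ].
For each subset V ⊆ X/∼, compute π^{-1}(V) ⊆ X and check whether π^{-1}(V) ∈ τ. V is open in τ_Q iff π^{-1}(V) ∈ τ.
  V = {}: π^{-1}(V) = ∅ ∈ τ ✓.
  V = {[ζ]}: π^{-1}(V) = {ζ} ∉ τ ✗.
  V = {[η=θ]}: π^{-1}(V) = {η, θ} ∈ τ ✓.
  V = {[ζ], [η=θ]}: π^{-1}(V) = {ζ, η, θ} ∈ τ ✓.
Open sets in the quotient: τ_Q = {{}, {[η=θ]}, {[ζ], [η=θ]}} (3 elements).


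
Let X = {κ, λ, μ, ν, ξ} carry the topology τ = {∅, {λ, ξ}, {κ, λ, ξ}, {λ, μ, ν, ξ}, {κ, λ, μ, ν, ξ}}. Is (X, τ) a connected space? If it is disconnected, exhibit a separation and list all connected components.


(X, τ) is connected.

Find clopen sets (U ∈ τ with X ∖ U ∈ τ):
  U = ∅, X ∖ U = {κ, λ, μ, ν, ξ} — both open, so U is clopen.
  U = {κ, λ, μ, ν, ξ}, X ∖ U = ∅ — both open, so U is clopen.
Only trivial clopens (∅ and X) exist, so (X, τ) is connected.
Compute connected components by grouping points that agree on all clopens:
  component: {κ, λ, μ, ν, ξ}


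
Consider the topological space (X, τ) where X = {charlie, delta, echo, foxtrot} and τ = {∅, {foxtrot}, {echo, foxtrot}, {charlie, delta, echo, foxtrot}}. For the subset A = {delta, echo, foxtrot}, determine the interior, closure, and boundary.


int(A) = {echo, foxtrot}, cl(A) = {charlie, delta, echo, foxtrot}, ∂A = {charlie, delta}.

Closed sets in (X, τ) are complements of opens:
  closed(X, τ) = {∅, {charlie, delta}, {charlie, delta, echo}, {charlie, delta, echo, foxtrot}}.
int(A) = ⋃ {U ∈ τ : U ⊆ A}. Opens contained in A: ∅, {foxtrot}, {echo, foxtrot}.
Taking the union of these: int(A) = {echo, foxtrot}.
cl(A) = ⋂ {C closed : A ⊆ C}. Closed sets containing A: {charlie, delta, echo, foxtrot}.
Intersecting these: cl(A) = {charlie, delta, echo, foxtrot}.
∂A = cl(A) ∖ int(A) = {charlie, delta, echo, foxtrot} ∖ {echo, foxtrot} = {charlie, delta}.


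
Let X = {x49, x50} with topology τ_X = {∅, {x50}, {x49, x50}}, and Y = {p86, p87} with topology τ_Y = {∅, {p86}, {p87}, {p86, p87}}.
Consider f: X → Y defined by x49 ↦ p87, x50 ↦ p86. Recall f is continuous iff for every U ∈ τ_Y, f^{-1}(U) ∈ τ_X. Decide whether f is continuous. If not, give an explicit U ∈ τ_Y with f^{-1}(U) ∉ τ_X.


f is NOT continuous.

Compute f^{-1}(U) for each U ∈ τ_Y:
  U = ∅: f^{-1}(U) = ∅ ∈ τ_X ✓.
  U = {p86}: f^{-1}(U) = {x50} ∈ τ_X ✓.
  U = {p87}: f^{-1}(U) = {x49} ∉ τ_X ✗.
  U = {p86, p87}: f^{-1}(U) = {x49, x50} ∈ τ_X ✓.
Found U = {p87} with f^{-1}(U) = {x49} not in τ_X. Therefore f is NOT continuous.


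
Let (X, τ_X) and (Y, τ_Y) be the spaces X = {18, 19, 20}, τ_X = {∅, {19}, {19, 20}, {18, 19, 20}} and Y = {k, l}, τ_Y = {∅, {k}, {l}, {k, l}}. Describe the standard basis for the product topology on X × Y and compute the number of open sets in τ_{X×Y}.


Basis B = {∅ × ∅, {19} × {k}, {19} × {l}, {19} × {k, l}, {19, 20} × {k}, {19, 20} × {l}, {18, 19, 20} × {k}, {18, 19, 20} × {l}, {19, 20} × {k, l}, {18, 19, 20} × {k, l}}; |τ_{X×Y}| = 16.

Enumerate products U × V with U ∈ τ_X, V ∈ τ_Y (deduplicated):
  ∅ × ∅ = {} (∅)
  {19} × {k} = {(19,k)}
  {19} × {l} = {(19,l)}
  {19} × {k, l} = {(19,k), (19,l)}
  {19, 20} × {k} = {(19,k), (20,k)}
  {19, 20} × {l} = {(19,l), (20,l)}
  {18, 19, 20} × {k} = {(18,k), (19,k), (20,k)}
  {18, 19, 20} × {l} = {(18,l), (19,l), (20,l)}
  {19, 20} × {k, l} = {(19,k), (19,l), (20,k), (20,l)}
  {18, 19, 20} × {k, l} = {(18,k), (18,l), (19,k), (19,l), (20,k), (20,l)}
These 10 distinct sets form the basis B.
Close under arbitrary unions to get τ_{X×Y}; counting gives |τ_{X×Y}| = 16.
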